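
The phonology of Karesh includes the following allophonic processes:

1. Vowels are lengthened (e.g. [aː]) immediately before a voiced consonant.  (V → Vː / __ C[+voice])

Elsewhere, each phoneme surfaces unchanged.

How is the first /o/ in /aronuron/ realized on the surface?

[oː]

/o/ meets the environment for rule 1 (before a voiced consonant) → [oː].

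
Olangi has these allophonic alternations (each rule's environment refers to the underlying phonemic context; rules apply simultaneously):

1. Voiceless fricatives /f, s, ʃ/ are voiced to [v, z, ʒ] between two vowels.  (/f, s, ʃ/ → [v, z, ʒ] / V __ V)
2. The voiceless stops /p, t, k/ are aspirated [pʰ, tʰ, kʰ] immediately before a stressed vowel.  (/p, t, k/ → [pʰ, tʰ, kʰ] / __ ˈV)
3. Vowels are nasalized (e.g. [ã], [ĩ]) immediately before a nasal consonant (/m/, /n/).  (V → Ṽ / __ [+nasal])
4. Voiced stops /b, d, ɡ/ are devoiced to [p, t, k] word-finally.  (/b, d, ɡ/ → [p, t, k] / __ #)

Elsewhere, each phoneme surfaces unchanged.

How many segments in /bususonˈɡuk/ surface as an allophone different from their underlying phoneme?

Segments that undergo a rule: /s/ → [z] (rule 1); /s/ → [z] (rule 1); /o/ → [õ] (rule 3).
All other segments surface unchanged.

3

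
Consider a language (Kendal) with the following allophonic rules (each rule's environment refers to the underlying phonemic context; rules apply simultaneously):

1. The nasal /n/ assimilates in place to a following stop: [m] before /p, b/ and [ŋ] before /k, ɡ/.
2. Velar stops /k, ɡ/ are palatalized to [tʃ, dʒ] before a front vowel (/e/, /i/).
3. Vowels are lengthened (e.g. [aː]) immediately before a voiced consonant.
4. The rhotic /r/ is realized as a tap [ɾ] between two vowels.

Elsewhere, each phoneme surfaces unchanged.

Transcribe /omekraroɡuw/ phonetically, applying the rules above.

[oːmekraːɾoːɡuːw]

/o/ (word-initial): before a voiced consonant, so rule 3 applies → [oː].
/m/ (between /o/ and /e/) is unaffected → [m].
/e/ (between /m/ and /k/) is in the target of rule 3 but the environment (before a voiced consonant) is not met → [e].
/k/ — between /e/ and /r/; rule 2 does not apply here → [k].
/r/ — between /k/ and /a/; rule 4 does not apply here → [r].
/a/ — between /r/ and /r/, before a voiced consonant — surfaces as [aː] (rule 3).
Rule 4 applies to /r/ (between /a/ and /o/: between two vowels) → [ɾ].
/o/ (between /r/ and /ɡ/) occurs before a voiced consonant → [oː] by rule 3.
/ɡ/ (between /o/ and /u/) is in the target of rule 2 but the environment (before a front vowel) is not met → [ɡ].
/u/ (between /ɡ/ and /w/) occurs before a voiced consonant → [uː] by rule 3.
/w/ (word-final) is unaffected → [w].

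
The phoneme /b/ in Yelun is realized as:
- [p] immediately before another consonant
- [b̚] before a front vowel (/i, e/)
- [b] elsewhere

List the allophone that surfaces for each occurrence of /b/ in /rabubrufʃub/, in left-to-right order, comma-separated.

Occurrence 1 (position 3): no conditioning environment matches → elsewhere allophone [b].
Occurrence 2 (position 5): immediately before another consonant → [p].
Occurrence 3 (position 11): no conditioning environment matches → elsewhere allophone [b].

[b], [p], [b]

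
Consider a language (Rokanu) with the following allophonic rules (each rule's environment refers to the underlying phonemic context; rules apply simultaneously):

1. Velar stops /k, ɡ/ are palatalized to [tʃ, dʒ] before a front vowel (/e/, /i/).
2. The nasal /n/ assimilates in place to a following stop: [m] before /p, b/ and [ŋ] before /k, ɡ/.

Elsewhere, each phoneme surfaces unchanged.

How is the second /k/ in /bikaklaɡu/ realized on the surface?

/k/ (between /a/ and /l/) is in the target of rule 1 but the environment (before a front vowel) is not met → [k].

[k]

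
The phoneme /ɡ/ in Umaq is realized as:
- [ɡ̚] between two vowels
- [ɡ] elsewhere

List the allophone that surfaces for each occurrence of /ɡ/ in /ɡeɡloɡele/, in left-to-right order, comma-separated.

Occurrence 1 (position 1): no conditioning environment matches → elsewhere allophone [ɡ].
Occurrence 2 (position 3): no conditioning environment matches → elsewhere allophone [ɡ].
Occurrence 3 (position 6): between two vowels → [ɡ̚].

[ɡ], [ɡ], [ɡ̚]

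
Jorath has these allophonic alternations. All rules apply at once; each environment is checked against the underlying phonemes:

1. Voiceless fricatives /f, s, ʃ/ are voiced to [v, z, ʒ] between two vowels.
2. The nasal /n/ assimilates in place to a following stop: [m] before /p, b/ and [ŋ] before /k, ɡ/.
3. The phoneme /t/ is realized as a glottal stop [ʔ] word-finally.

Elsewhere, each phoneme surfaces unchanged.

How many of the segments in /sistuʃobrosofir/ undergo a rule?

3

Segments that undergo a rule: /ʃ/ → [ʒ] (rule 1); /s/ → [z] (rule 1); /f/ → [v] (rule 1).
All other segments surface unchanged.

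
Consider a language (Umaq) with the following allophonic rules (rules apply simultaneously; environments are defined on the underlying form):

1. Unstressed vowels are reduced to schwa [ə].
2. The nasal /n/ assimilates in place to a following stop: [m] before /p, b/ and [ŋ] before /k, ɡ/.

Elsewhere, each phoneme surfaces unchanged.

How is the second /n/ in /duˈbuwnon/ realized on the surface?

[n]

/n/ (word-final) is in the target of rule 2 but the environment (before a labial or velar stop) is not met → [n].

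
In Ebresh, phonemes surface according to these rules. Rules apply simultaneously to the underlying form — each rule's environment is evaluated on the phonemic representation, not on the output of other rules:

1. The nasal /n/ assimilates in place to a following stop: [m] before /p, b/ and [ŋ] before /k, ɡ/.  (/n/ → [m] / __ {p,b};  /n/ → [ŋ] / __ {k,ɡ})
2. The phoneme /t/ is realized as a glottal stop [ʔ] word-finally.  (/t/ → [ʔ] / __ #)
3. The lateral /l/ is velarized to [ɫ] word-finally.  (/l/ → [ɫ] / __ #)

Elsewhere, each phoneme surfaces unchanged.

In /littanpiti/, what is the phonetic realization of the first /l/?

/l/ (word-initial) fails the environment for rule 3, so it stays [l].

[l]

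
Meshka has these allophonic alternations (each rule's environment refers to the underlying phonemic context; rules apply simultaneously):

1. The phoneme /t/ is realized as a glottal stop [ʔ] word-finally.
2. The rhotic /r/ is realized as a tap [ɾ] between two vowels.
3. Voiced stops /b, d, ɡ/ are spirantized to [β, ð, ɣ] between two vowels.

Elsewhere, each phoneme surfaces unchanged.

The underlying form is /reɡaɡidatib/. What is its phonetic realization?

[reɣaɣiðatib]

/r/ (word-initial) is in the target of rule 2 but the environment (between two vowels) is not met → [r].
/e/ stays [e].
/ɡ/ (between /e/ and /a/): between two vowels, so rule 3 applies → [ɣ].
/a/ — not in any rule's target class → [a].
/ɡ/ (between /a/ and /i/) occurs between two vowels → [ɣ] by rule 3.
/i/ (between /ɡ/ and /d/): no rule targets it → [i].
/d/ meets the environment for rule 3 (between two vowels) → [ð].
/a/ (between /d/ and /t/): no rule targets it → [a].
/t/ (between /a/ and /i/) is in the target of rule 1 but the environment (word-finally) is not met → [t].
/i/ — not in any rule's target class → [i].
/b/ — word-final; rule 3 does not apply here → [b].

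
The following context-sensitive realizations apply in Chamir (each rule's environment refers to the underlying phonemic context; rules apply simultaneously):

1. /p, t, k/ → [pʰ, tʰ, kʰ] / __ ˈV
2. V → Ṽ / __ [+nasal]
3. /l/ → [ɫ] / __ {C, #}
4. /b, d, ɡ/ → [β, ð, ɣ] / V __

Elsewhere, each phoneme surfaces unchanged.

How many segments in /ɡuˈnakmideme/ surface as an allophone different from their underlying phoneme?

3

Segments that undergo a rule: /u/ → [ũ] (rule 2); /d/ → [ð] (rule 4); /e/ → [ẽ] (rule 2).
All other segments surface unchanged.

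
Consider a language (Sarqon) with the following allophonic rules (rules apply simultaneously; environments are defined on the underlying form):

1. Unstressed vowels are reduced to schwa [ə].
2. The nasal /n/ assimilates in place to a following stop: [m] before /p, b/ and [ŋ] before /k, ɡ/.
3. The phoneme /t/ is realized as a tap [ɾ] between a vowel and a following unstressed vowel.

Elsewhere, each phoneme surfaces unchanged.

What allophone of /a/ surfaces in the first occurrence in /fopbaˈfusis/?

[ə]

/a/ (between /b/ and /f/): in an unstressed syllable, so rule 1 applies → [ə].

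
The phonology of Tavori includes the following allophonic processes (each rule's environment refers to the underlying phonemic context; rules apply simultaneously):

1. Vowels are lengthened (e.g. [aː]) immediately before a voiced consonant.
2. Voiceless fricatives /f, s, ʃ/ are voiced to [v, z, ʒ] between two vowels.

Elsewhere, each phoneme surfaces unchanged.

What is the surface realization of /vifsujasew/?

[vifsuːjazeːw]

/v/ (word-initial): no rule targets it → [v].
/i/ (between /v/ and /f/): rule 1 targets it, but not before a voiced consonant → unchanged [i].
/f/ (between /i/ and /s/): rule 2 targets it, but not between two vowels → unchanged [f].
/s/ (between /f/ and /u/): rule 2 targets it, but not between two vowels → unchanged [s].
/u/ (between /s/ and /j/): before a voiced consonant, so rule 1 applies → [uː].
/j/ (between /u/ and /a/): no rule targets it → [j].
/a/ (between /j/ and /s/) fails the environment for rule 1, so it stays [a].
/s/ (between /a/ and /e/) occurs between two vowels → [z] by rule 2.
/e/ (between /s/ and /w/): before a voiced consonant, so rule 1 applies → [eː].
/w/ (word-final) is unaffected → [w].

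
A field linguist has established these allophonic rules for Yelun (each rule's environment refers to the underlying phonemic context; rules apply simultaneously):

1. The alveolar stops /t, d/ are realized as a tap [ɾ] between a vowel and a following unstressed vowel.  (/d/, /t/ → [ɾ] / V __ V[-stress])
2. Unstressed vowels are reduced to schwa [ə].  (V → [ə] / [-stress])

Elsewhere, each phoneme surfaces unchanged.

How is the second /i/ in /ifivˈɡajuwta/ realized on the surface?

/i/ (between /f/ and /v/): in an unstressed syllable, so rule 2 applies → [ə].

[ə]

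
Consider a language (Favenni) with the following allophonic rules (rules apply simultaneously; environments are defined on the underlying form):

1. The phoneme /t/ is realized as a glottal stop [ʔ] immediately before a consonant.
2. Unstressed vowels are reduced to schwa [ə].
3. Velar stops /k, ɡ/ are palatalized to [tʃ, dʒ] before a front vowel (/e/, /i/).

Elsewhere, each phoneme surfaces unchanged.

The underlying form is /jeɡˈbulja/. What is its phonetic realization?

/e/ (between /j/ and /ɡ/) occurs in an unstressed syllable → [ə] by rule 2.
/ɡ/ (between /e/ and /b/) fails the environment for rule 3, so it stays [ɡ].
/u/ (between /b/ and /l/) fails the environment for rule 2, so it stays [u].
/a/ (word-final): in an unstressed syllable, so rule 2 applies → [ə].

[jəɡˈbuljə]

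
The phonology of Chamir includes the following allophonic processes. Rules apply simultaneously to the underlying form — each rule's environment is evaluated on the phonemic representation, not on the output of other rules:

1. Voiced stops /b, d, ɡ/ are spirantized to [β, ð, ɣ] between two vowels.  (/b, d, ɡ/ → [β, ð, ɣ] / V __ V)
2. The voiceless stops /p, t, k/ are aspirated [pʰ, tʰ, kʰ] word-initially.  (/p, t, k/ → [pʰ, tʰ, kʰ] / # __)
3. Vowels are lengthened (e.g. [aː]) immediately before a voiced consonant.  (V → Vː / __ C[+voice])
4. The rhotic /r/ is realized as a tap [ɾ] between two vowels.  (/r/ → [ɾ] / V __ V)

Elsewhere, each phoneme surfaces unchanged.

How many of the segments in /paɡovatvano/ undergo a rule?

Segments that undergo a rule: /p/ → [pʰ] (rule 2); /a/ → [aː] (rule 3); /ɡ/ → [ɣ] (rule 1); /o/ → [oː] (rule 3); /a/ → [aː] (rule 3).
All other segments surface unchanged.

5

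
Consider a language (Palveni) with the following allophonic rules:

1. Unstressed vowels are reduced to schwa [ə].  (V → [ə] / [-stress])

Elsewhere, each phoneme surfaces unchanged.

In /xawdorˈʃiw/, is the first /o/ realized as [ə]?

/o/ meets the environment for rule 1 (in an unstressed syllable) → [ə].
The actual realization is [ə], which matches [ə].

Yes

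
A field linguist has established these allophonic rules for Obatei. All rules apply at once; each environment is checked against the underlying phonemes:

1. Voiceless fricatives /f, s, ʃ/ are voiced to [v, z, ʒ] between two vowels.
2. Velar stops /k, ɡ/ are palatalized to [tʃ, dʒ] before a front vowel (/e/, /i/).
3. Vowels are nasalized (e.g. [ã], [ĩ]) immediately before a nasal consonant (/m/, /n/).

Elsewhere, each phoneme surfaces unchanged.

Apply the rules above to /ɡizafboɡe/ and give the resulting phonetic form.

[dʒizafbodʒe]

Rule 2 applies to /ɡ/ (word-initial: before a front vowel) → [dʒ].
/i/ (between /ɡ/ and /z/) fails the environment for rule 3, so it stays [i].
/z/ (between /i/ and /a/) is unaffected → [z].
/a/ (between /z/ and /f/) fails the environment for rule 3, so it stays [a].
/f/ — between /a/ and /b/; rule 1 does not apply here → [f].
/b/ (between /f/ and /o/): no rule targets it → [b].
/o/ (between /b/ and /ɡ/) fails the environment for rule 3, so it stays [o].
/ɡ/ (between /o/ and /e/) occurs before a front vowel → [dʒ] by rule 2.
/e/ (word-final): rule 3 targets it, but not before a nasal consonant → unchanged [e].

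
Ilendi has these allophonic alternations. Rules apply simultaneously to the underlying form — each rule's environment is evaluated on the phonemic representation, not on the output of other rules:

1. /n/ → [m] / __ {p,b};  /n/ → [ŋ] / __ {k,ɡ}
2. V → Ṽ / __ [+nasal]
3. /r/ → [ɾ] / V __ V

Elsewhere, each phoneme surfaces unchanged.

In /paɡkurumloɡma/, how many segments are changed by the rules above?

2

Segments that undergo a rule: /r/ → [ɾ] (rule 3); /u/ → [ũ] (rule 2).
All other segments surface unchanged.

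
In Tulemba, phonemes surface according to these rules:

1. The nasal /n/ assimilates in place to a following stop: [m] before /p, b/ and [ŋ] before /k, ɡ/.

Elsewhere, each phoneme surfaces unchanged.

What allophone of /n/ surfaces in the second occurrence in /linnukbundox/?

/n/ — between /n/ and /u/; rule 1 does not apply here → [n].

[n]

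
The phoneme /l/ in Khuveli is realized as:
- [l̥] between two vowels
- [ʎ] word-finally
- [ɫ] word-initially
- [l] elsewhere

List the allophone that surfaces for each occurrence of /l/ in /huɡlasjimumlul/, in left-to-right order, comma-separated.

[l], [l], [ʎ]

Occurrence 1 (position 4): no conditioning environment matches → elsewhere allophone [l].
Occurrence 2 (position 12): no conditioning environment matches → elsewhere allophone [l].
Occurrence 3 (position 14): word-finally → [ʎ].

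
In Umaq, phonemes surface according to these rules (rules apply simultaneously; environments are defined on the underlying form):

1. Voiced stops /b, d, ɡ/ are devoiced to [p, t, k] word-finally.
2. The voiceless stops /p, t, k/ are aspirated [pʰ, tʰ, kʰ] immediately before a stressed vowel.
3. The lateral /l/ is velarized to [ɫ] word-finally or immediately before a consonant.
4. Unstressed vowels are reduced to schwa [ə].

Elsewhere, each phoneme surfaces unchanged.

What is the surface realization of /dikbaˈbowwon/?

[dəkbəˈbowwən]

/d/ (word-initial): rule 1 targets it, but not word-finally → unchanged [d].
/i/ (between /d/ and /k/): in an unstressed syllable, so rule 4 applies → [ə].
/k/ (between /i/ and /b/): rule 2 targets it, but not immediately before a stressed vowel → unchanged [k].
/b/ — between /k/ and /a/; rule 1 does not apply here → [b].
/a/ — between /b/ and /b/, in an unstressed syllable — surfaces as [ə] (rule 4).
/b/ (between /a/ and /o/): rule 1 targets it, but not word-finally → unchanged [b].
/o/ — between /b/ and /w/; rule 4 does not apply here → [o].
/w/ stays [w].
/w/ — not in any rule's target class → [w].
Rule 4 applies to /o/ (between /w/ and /n/: in an unstressed syllable) → [ə].
/n/ (word-final) is unaffected → [n].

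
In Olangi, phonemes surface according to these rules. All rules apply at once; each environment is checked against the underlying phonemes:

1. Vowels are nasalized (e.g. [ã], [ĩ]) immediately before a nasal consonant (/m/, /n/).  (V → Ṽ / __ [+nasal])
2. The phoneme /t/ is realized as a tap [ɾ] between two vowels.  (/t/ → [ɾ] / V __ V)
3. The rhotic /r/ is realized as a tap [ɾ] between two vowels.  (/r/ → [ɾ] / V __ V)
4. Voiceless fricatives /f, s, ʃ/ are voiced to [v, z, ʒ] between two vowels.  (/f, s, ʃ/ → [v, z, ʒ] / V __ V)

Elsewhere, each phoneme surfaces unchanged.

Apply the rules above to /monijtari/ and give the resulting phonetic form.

/m/ — not in any rule's target class → [m].
/o/ — between /m/ and /n/, before a nasal consonant — surfaces as [õ] (rule 1).
/n/ stays [n].
/i/ (between /n/ and /j/): rule 1 targets it, but not before a nasal consonant → unchanged [i].
/j/ (between /i/ and /t/) is unaffected → [j].
/t/ — between /j/ and /a/; rule 2 does not apply here → [t].
/a/ (between /t/ and /r/): rule 1 targets it, but not before a nasal consonant → unchanged [a].
/r/ — between /a/ and /i/, between two vowels — surfaces as [ɾ] (rule 3).
/i/ (word-final) is in the target of rule 1 but the environment (before a nasal consonant) is not met → [i].

[mõnijtaɾi]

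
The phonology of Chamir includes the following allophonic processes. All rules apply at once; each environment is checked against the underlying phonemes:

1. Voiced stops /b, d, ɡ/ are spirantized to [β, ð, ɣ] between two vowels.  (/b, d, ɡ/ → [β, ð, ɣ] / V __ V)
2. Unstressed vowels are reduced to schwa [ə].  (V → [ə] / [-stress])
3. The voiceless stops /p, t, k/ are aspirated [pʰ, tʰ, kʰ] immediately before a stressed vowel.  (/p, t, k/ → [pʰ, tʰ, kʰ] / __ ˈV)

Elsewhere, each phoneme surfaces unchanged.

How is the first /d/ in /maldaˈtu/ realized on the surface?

[d]

/d/ (between /l/ and /a/): rule 1 targets it, but not between two vowels → unchanged [d].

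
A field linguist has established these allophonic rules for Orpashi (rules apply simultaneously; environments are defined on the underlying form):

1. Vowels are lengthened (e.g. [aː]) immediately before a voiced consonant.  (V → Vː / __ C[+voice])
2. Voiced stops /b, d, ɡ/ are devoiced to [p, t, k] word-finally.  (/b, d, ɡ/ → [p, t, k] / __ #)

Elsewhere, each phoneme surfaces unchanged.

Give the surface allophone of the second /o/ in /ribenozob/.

Rule 1 applies to /o/ (between /z/ and /b/: before a voiced consonant) → [oː].

[oː]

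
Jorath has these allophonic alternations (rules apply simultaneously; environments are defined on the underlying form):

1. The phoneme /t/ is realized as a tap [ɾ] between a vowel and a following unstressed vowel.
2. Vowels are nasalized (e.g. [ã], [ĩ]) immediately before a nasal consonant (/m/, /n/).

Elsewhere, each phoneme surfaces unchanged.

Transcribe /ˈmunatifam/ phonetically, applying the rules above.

[ˈmũnaɾifãm]

/m/ — not in any rule's target class → [m].
/u/ (between /m/ and /n/) occurs before a nasal consonant → [ũ] by rule 2.
/n/ (between /u/ and /a/): no rule targets it → [n].
/a/ (between /n/ and /t/) fails the environment for rule 2, so it stays [a].
/t/ — between /a/ and /i/, between a vowel and a following unstressed vowel — surfaces as [ɾ] (rule 1).
/i/ — between /t/ and /f/; rule 2 does not apply here → [i].
/f/ — not in any rule's target class → [f].
/a/ (between /f/ and /m/): before a nasal consonant, so rule 2 applies → [ã].
/m/ (word-final) is unaffected → [m].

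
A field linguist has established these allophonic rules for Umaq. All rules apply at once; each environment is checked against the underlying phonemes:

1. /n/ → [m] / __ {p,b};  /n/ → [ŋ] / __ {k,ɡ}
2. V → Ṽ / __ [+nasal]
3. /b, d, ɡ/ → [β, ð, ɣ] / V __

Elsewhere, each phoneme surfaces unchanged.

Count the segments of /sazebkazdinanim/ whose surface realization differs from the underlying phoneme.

Segments that undergo a rule: /b/ → [β] (rule 3); /i/ → [ĩ] (rule 2); /a/ → [ã] (rule 2); /i/ → [ĩ] (rule 2).
All other segments surface unchanged.

4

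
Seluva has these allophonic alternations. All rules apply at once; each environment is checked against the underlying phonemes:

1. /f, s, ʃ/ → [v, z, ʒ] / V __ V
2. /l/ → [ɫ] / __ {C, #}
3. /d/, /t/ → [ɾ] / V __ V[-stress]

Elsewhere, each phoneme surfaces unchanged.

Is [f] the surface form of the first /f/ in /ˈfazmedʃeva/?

/f/ (word-initial) is in the target of rule 1 but the environment (between two vowels) is not met → [f].
The actual realization is [f], which matches [f].

Yes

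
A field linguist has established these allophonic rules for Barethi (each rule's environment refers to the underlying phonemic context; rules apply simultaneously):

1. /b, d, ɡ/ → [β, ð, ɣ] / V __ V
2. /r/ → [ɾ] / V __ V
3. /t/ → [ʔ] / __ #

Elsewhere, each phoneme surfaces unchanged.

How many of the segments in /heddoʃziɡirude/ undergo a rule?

3

Segments that undergo a rule: /ɡ/ → [ɣ] (rule 1); /r/ → [ɾ] (rule 2); /d/ → [ð] (rule 1).
All other segments surface unchanged.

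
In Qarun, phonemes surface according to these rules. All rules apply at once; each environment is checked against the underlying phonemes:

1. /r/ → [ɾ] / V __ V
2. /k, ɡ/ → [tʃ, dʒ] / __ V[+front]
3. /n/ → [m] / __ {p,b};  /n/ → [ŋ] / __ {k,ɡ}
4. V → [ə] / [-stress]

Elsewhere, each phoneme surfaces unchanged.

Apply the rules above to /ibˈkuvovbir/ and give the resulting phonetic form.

[əbˈkuvəvbər]

/i/ (word-initial): in an unstressed syllable, so rule 4 applies → [ə].
/b/ stays [b].
/k/ (between /b/ and /u/) fails the environment for rule 2, so it stays [k].
/u/ (between /k/ and /v/): rule 4 targets it, but not in an unstressed syllable → unchanged [u].
/v/ (between /u/ and /o/) is unaffected → [v].
Rule 4 applies to /o/ (between /v/ and /v/: in an unstressed syllable) → [ə].
/v/ (between /o/ and /b/): no rule targets it → [v].
/b/ — not in any rule's target class → [b].
/i/ (between /b/ and /r/): in an unstressed syllable, so rule 4 applies → [ə].
/r/ — word-final; rule 1 does not apply here → [r].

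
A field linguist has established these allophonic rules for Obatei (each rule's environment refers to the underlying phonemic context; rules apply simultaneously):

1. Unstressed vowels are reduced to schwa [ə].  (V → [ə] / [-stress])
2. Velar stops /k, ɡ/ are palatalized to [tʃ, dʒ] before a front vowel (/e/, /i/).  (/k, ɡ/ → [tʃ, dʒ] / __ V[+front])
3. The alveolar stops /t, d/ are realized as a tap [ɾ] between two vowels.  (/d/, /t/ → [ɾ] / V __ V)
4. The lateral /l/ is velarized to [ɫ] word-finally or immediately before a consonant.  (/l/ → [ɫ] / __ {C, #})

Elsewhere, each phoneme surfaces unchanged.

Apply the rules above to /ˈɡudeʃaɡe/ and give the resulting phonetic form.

/ɡ/ (word-initial) is in the target of rule 2 but the environment (before a front vowel) is not met → [ɡ].
/u/ — between /ɡ/ and /d/; rule 1 does not apply here → [u].
Rule 3 applies to /d/ (between /u/ and /e/: between two vowels) → [ɾ].
/e/ — between /d/ and /ʃ/, in an unstressed syllable — surfaces as [ə] (rule 1).
/ʃ/ (between /e/ and /a/): no rule targets it → [ʃ].
/a/ (between /ʃ/ and /ɡ/): in an unstressed syllable, so rule 1 applies → [ə].
/ɡ/ (between /a/ and /e/): before a front vowel, so rule 2 applies → [dʒ].
/e/ (word-final) occurs in an unstressed syllable → [ə] by rule 1.

[ˈɡuɾəʃədʒə]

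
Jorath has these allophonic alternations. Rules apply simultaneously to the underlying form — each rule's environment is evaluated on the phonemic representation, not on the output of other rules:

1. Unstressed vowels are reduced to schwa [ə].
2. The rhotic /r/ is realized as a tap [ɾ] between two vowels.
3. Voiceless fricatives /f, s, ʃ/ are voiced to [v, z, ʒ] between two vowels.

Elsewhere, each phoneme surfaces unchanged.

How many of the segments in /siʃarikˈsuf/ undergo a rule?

5

Segments that undergo a rule: /i/ → [ə] (rule 1); /ʃ/ → [ʒ] (rule 3); /a/ → [ə] (rule 1); /r/ → [ɾ] (rule 2); /i/ → [ə] (rule 1).
All other segments surface unchanged.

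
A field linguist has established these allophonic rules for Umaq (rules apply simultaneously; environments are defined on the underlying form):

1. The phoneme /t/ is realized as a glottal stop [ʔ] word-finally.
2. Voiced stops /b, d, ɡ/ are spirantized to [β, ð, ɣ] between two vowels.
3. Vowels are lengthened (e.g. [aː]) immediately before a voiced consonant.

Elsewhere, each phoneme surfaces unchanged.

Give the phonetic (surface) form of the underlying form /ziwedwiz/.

[ziːweːdwiːz]

/z/ (word-initial) is unaffected → [z].
/i/ (between /z/ and /w/): before a voiced consonant, so rule 3 applies → [iː].
/w/ (between /i/ and /e/): no rule targets it → [w].
/e/ meets the environment for rule 3 (before a voiced consonant) → [eː].
/d/ (between /e/ and /w/) is in the target of rule 2 but the environment (between two vowels) is not met → [d].
/w/ — not in any rule's target class → [w].
/i/ — between /w/ and /z/, before a voiced consonant — surfaces as [iː] (rule 3).
/z/ (word-final) is unaffected → [z].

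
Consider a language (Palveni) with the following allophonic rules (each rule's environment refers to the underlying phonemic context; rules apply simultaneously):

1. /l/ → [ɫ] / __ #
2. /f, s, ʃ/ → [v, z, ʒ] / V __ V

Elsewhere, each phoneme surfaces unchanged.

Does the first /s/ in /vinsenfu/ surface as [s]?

/s/ — between /n/ and /e/; rule 2 does not apply here → [s].
The actual realization is [s], which matches [s].

Yes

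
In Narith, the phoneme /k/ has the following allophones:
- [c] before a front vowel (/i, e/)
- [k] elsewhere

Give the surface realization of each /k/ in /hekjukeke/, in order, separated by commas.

Occurrence 1 (position 3): no conditioning environment matches → elsewhere allophone [k].
Occurrence 2 (position 6): before a front vowel → [c].
Occurrence 3 (position 8): before a front vowel → [c].

[k], [c], [c]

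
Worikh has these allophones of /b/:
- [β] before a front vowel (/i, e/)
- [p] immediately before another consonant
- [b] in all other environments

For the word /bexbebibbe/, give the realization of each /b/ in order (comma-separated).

[β], [β], [β], [p], [β]

Occurrence 1 (position 1): before a front vowel (/i, e/) → [β].
Occurrence 2 (position 4): before a front vowel (/i, e/) → [β].
Occurrence 3 (position 6): before a front vowel (/i, e/) → [β].
Occurrence 4 (position 8): immediately before another consonant → [p].
Occurrence 5 (position 9): before a front vowel (/i, e/) → [β].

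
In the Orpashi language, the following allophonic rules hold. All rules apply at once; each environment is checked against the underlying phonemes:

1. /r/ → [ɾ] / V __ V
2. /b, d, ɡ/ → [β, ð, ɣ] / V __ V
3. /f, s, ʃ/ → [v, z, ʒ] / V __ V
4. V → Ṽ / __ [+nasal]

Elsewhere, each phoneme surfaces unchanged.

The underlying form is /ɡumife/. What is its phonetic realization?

[ɡũmive]

/ɡ/ — word-initial; rule 2 does not apply here → [ɡ].
/u/ — between /ɡ/ and /m/, before a nasal consonant — surfaces as [ũ] (rule 4).
/m/ (between /u/ and /i/) is unaffected → [m].
/i/ — between /m/ and /f/; rule 4 does not apply here → [i].
/f/ (between /i/ and /e/) occurs between two vowels → [v] by rule 3.
/e/ (word-final): rule 4 targets it, but not before a nasal consonant → unchanged [e].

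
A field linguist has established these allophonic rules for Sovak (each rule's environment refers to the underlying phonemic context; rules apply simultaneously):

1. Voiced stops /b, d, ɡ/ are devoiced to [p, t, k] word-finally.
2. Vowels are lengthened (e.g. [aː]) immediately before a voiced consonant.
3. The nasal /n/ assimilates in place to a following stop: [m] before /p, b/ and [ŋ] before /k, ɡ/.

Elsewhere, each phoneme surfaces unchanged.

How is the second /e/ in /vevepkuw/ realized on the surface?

[e]

/e/ (between /v/ and /p/) fails the environment for rule 2, so it stays [e].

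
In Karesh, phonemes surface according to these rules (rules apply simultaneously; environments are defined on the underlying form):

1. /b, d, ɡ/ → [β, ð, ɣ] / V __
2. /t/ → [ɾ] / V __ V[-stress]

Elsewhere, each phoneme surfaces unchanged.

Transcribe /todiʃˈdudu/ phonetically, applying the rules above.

/t/ (word-initial): rule 2 targets it, but not between a vowel and a following unstressed vowel → unchanged [t].
/d/ meets the environment for rule 1 (immediately after a vowel) → [ð].
/d/ (between /ʃ/ and /u/) fails the environment for rule 1, so it stays [d].
/d/ (between /u/ and /u/): immediately after a vowel, so rule 1 applies → [ð].

[toðiʃˈduðu]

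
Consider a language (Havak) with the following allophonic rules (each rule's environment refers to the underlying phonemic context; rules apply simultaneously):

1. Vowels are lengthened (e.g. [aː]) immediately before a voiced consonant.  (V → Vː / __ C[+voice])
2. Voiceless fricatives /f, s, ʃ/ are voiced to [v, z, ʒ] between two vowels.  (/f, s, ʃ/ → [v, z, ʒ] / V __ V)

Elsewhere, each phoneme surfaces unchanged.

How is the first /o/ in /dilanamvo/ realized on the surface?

/o/ — word-final; rule 1 does not apply here → [o].

[o]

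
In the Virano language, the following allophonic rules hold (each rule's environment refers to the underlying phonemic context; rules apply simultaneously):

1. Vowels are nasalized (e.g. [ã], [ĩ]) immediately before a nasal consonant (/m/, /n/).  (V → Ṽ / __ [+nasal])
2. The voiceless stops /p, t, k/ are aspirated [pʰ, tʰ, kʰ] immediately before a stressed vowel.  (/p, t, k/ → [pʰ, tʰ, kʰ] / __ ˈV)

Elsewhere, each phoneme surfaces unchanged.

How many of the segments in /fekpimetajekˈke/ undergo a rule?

Segments that undergo a rule: /i/ → [ĩ] (rule 1); /k/ → [kʰ] (rule 2).
All other segments surface unchanged.

2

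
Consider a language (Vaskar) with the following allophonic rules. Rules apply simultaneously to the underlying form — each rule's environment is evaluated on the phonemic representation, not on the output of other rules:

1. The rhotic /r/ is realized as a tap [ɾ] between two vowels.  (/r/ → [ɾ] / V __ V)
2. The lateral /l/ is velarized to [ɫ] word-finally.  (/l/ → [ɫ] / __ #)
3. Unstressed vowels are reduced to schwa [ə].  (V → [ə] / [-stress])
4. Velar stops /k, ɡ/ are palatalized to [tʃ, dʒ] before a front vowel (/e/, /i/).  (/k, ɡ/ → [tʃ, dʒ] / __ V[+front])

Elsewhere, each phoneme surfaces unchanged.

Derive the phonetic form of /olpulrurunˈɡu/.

[əlpəlrəɾənˈɡu]

/o/ — word-initial, in an unstressed syllable — surfaces as [ə] (rule 3).
/l/ (between /o/ and /p/) fails the environment for rule 2, so it stays [l].
/p/ stays [p].
/u/ meets the environment for rule 3 (in an unstressed syllable) → [ə].
/l/ (between /u/ and /r/) is in the target of rule 2 but the environment (word-finally) is not met → [l].
/r/ (between /l/ and /u/) fails the environment for rule 1, so it stays [r].
/u/ (between /r/ and /r/) occurs in an unstressed syllable → [ə] by rule 3.
/r/ (between /u/ and /u/): between two vowels, so rule 1 applies → [ɾ].
Rule 3 applies to /u/ (between /r/ and /n/: in an unstressed syllable) → [ə].
/n/ (between /u/ and /ɡ/) is unaffected → [n].
/ɡ/ (between /n/ and /u/): rule 4 targets it, but not before a front vowel → unchanged [ɡ].
/u/ (word-final) fails the environment for rule 3, so it stays [u].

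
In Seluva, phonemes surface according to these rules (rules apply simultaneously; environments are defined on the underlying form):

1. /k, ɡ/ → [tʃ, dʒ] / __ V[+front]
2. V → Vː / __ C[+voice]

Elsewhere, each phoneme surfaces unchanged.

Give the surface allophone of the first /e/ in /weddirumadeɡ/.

/e/ (between /w/ and /d/): before a voiced consonant, so rule 2 applies → [eː].

[eː]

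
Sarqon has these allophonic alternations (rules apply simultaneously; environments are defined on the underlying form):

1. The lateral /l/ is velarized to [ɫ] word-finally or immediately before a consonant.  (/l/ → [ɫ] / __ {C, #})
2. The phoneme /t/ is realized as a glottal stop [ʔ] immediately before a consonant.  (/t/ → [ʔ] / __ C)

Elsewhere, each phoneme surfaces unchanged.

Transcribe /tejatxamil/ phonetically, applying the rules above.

/t/ (word-initial): rule 2 targets it, but not immediately before a consonant → unchanged [t].
/e/ (between /t/ and /j/): no rule targets it → [e].
/j/ (between /e/ and /a/): no rule targets it → [j].
/a/ stays [a].
/t/ (between /a/ and /x/) occurs immediately before a consonant → [ʔ] by rule 2.
/x/ — not in any rule's target class → [x].
/a/ — not in any rule's target class → [a].
/m/ (between /a/ and /i/): no rule targets it → [m].
/i/ (between /m/ and /l/): no rule targets it → [i].
/l/ (word-final): word-finally or immediately before a consonant, so rule 1 applies → [ɫ].

[tejaʔxamiɫ]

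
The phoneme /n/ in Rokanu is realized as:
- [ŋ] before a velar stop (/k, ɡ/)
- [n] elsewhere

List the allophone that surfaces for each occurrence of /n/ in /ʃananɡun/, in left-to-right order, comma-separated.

[n], [ŋ], [n]

Occurrence 1 (position 3): no conditioning environment matches → elsewhere allophone [n].
Occurrence 2 (position 5): before a velar stop → [ŋ].
Occurrence 3 (position 8): no conditioning environment matches → elsewhere allophone [n].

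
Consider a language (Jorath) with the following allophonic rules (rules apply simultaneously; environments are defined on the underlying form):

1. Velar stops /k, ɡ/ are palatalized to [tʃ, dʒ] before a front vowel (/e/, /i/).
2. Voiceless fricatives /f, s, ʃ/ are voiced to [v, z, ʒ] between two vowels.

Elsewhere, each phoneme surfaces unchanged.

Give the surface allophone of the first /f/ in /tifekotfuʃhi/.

Rule 2 applies to /f/ (between /i/ and /e/: between two vowels) → [v].

[v]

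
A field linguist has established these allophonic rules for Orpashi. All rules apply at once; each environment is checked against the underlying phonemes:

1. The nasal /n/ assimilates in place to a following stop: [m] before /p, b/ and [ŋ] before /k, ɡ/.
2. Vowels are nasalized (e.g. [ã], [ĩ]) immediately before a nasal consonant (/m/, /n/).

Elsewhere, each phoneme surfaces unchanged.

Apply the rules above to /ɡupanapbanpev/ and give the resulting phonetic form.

[ɡupãnapbãmpev]

/ɡ/ (word-initial): no rule targets it → [ɡ].
/u/ — between /ɡ/ and /p/; rule 2 does not apply here → [u].
/p/ — not in any rule's target class → [p].
/a/ — between /p/ and /n/, before a nasal consonant — surfaces as [ã] (rule 2).
/n/ — between /a/ and /a/; rule 1 does not apply here → [n].
/a/ (between /n/ and /p/) fails the environment for rule 2, so it stays [a].
/p/ — not in any rule's target class → [p].
/b/ (between /p/ and /a/) is unaffected → [b].
/a/ meets the environment for rule 2 (before a nasal consonant) → [ã].
Rule 1 applies to /n/ (between /a/ and /p/: before a labial or velar stop) → [m].
/p/ (between /n/ and /e/): no rule targets it → [p].
/e/ — between /p/ and /v/; rule 2 does not apply here → [e].
/v/ — not in any rule's target class → [v].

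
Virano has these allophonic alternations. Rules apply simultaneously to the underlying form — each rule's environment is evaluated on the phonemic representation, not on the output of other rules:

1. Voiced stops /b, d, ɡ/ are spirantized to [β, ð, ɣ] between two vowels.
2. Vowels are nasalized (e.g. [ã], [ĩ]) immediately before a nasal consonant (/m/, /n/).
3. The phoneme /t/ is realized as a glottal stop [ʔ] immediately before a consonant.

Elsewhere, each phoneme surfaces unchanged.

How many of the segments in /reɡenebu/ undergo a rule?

3

Segments that undergo a rule: /ɡ/ → [ɣ] (rule 1); /e/ → [ẽ] (rule 2); /b/ → [β] (rule 1).
All other segments surface unchanged.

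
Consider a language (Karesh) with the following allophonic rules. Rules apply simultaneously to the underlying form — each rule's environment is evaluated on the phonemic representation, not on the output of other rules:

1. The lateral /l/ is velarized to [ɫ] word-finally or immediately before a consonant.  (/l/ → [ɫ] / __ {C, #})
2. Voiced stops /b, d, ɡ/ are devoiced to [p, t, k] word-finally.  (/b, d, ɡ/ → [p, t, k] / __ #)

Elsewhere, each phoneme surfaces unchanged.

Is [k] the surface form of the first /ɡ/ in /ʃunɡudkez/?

/ɡ/ — between /n/ and /u/; rule 2 does not apply here → [ɡ].
The actual realization is [ɡ], not [k].

No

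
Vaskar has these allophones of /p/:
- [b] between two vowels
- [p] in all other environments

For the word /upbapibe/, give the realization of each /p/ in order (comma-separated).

Occurrence 1 (position 2): no conditioning environment matches → elsewhere allophone [p].
Occurrence 2 (position 5): between two vowels → [b].

[p], [b]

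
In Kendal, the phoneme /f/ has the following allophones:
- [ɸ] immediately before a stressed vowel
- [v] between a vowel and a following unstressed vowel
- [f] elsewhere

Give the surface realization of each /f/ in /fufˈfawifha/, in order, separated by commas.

Occurrence 1 (position 1): no conditioning environment matches → elsewhere allophone [f].
Occurrence 2 (position 3): no conditioning environment matches → elsewhere allophone [f].
Occurrence 3 (position 4): immediately before a stressed vowel → [ɸ].
Occurrence 4 (position 8): no conditioning environment matches → elsewhere allophone [f].

[f], [f], [ɸ], [f]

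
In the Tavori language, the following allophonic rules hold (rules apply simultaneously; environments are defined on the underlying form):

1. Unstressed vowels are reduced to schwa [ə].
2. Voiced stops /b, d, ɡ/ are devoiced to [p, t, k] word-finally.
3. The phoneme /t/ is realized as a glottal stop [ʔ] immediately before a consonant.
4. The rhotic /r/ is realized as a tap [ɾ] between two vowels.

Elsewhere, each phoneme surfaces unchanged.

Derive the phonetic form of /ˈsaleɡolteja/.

/s/ (word-initial) is unaffected → [s].
/a/ (between /s/ and /l/) is in the target of rule 1 but the environment (in an unstressed syllable) is not met → [a].
/l/ (between /a/ and /e/) is unaffected → [l].
/e/ (between /l/ and /ɡ/): in an unstressed syllable, so rule 1 applies → [ə].
/ɡ/ — between /e/ and /o/; rule 2 does not apply here → [ɡ].
/o/ (between /ɡ/ and /l/): in an unstressed syllable, so rule 1 applies → [ə].
/l/ — not in any rule's target class → [l].
/t/ — between /l/ and /e/; rule 3 does not apply here → [t].
/e/ — between /t/ and /j/, in an unstressed syllable — surfaces as [ə] (rule 1).
/j/ — not in any rule's target class → [j].
/a/ (word-final): in an unstressed syllable, so rule 1 applies → [ə].

[ˈsaləɡəltəjə]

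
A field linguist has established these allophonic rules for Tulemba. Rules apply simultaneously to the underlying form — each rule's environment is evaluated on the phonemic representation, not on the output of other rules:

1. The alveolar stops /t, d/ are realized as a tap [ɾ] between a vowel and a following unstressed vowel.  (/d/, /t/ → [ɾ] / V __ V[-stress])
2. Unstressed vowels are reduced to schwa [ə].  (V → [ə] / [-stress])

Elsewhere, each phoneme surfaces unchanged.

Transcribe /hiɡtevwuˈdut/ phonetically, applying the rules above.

[həɡtəvwəˈdut]

Rule 2 applies to /i/ (between /h/ and /ɡ/: in an unstressed syllable) → [ə].
/t/ (between /ɡ/ and /e/) fails the environment for rule 1, so it stays [t].
/e/ (between /t/ and /v/) occurs in an unstressed syllable → [ə] by rule 2.
/u/ (between /w/ and /d/): in an unstressed syllable, so rule 2 applies → [ə].
/d/ — between /u/ and /u/; rule 1 does not apply here → [d].
/u/ (between /d/ and /t/): rule 2 targets it, but not in an unstressed syllable → unchanged [u].
/t/ (word-final): rule 1 targets it, but not between a vowel and a following unstressed vowel → unchanged [t].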